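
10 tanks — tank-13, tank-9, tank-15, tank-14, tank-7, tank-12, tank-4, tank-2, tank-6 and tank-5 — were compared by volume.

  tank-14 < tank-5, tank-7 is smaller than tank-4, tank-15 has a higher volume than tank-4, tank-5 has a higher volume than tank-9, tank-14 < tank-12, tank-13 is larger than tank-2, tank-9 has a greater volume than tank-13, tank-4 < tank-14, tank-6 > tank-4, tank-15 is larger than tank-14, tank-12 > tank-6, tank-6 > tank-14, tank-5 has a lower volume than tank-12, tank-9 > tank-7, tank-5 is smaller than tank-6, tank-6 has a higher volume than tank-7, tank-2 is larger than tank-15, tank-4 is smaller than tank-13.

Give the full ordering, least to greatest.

tank-7 < tank-4 < tank-14 < tank-15 < tank-2 < tank-13 < tank-9 < tank-5 < tank-6 < tank-12

Nothing is placed below tank-7, so it is least; from there tank-7 < tank-4; tank-4 < tank-14; tank-14 < tank-15; tank-15 < tank-2; tank-2 < tank-13; tank-13 < tank-9; tank-9 < tank-5; tank-5 < tank-6; tank-6 < tank-12, each given directly.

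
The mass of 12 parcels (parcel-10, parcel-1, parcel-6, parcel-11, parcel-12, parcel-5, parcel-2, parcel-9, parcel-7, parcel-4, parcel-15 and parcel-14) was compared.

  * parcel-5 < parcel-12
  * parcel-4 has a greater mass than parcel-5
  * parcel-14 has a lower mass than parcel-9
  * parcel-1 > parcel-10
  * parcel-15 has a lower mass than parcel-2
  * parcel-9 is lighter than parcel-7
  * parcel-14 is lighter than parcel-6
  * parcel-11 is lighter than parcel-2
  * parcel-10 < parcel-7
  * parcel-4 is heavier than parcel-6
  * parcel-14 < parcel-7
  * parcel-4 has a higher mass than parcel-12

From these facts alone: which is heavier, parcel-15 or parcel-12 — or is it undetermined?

undetermined

Following every chain through parcel-15: above parcel-15 we get parcel-2.
parcel-12 is not reached, and no chain runs the other way from parcel-12 to parcel-15.
So the given relations leave the order of parcel-15 and parcel-12 undetermined.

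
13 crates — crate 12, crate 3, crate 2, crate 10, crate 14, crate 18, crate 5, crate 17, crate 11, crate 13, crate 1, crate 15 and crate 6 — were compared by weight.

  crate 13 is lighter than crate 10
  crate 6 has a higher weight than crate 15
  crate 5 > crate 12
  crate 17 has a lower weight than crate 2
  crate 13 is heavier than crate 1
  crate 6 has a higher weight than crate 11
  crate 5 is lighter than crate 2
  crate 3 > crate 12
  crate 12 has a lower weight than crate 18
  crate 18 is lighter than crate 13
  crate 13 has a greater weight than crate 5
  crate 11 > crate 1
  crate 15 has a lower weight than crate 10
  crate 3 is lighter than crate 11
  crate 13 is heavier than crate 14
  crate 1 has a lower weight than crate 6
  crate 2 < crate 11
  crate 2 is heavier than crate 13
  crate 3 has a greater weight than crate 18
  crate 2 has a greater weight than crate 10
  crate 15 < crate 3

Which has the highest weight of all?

crate 12 is not greatest since crate 12 < crate 18; crate 14 is not greatest since crate 14 < crate 13; crate 18 is not greatest since crate 18 < crate 13; crate 15 is not greatest since crate 15 < crate 10; crate 1 is not greatest since crate 1 < crate 6; crate 5 is not greatest since crate 5 < crate 13; crate 3 is not greatest since crate 3 < crate 11; crate 13 is not greatest since crate 13 < crate 2; crate 17 is not greatest since crate 17 < crate 2; crate 10 is not greatest since crate 10 < crate 2; crate 2 is not greatest since crate 2 < crate 11; crate 11 is not greatest since crate 11 < crate 6.
Only crate 6 has nothing above it, so crate 6 is the highest weight.

crate 6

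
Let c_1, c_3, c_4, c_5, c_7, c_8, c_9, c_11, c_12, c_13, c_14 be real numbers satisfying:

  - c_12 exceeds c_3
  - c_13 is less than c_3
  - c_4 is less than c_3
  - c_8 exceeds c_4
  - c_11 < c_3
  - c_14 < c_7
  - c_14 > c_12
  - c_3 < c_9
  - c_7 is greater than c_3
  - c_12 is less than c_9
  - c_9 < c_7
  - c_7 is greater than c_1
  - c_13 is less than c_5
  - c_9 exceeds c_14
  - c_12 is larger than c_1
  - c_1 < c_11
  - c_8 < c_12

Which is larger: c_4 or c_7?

The relevant relations are c_4 < c_8; c_8 < c_12; c_12 < c_14; c_14 < c_9; c_9 < c_7.
Together: c_4 < c_8 < c_12 < c_14 < c_9 < c_7.
So c_4 < c_7; c_7 is the larger of the two.

c_7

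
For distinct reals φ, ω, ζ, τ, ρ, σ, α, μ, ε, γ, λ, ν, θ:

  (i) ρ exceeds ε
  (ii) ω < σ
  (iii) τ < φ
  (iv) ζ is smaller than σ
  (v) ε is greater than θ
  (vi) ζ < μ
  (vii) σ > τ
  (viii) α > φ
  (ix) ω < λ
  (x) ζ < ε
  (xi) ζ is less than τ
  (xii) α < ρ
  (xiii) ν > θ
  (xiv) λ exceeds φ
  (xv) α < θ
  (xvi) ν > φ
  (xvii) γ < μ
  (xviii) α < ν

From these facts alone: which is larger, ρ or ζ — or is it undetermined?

ρ

ζ < τ and τ < φ give ζ < φ.
Then φ < α extends the chain to α.
Then α < θ extends the chain to θ.
With θ < ε: ζ < τ < φ < α < θ < ε.
With ε < ρ: ζ < τ < φ < α < θ < ε < ρ.
So ρ is larger.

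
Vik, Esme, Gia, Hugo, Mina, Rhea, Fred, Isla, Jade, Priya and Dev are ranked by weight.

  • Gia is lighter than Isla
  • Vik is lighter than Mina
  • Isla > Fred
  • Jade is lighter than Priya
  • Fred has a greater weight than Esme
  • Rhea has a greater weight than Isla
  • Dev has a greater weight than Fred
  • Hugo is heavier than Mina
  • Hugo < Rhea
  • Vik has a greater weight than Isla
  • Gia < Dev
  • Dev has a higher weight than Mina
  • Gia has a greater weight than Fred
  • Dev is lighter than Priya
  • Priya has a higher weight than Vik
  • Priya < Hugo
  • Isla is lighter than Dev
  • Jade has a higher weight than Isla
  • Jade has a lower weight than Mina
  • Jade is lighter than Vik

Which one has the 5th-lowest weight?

Jade

The consecutive relations fix a unique order: Esme < Fred < Gia < Isla < Jade < Vik < Mina < Dev < Priya < Hugo < Rhea.
Counting 5 from the smallest end gives Jade.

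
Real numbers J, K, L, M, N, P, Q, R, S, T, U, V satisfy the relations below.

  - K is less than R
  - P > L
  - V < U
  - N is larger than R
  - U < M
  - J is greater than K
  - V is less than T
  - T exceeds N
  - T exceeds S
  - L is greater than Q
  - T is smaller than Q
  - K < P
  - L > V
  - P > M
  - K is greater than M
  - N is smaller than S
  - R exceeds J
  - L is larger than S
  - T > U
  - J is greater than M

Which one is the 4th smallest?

K

Piecing the relations together gives one ordering: V < U < M < K < J < R < N < S < T < Q < L < P.
Counting 4 from the smallest end gives K.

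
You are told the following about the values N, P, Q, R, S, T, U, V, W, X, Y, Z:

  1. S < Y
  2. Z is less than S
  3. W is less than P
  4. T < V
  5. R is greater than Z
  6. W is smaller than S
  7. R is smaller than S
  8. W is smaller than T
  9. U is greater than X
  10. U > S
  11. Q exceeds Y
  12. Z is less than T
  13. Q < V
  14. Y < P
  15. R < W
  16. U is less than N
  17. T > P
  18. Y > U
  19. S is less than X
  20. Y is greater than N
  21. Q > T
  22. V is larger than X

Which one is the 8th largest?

X

The consecutive relations fix a unique order: Z < R < W < S < X < U < N < Y < P < T < Q < V.
Counting 8 from the largest end gives X.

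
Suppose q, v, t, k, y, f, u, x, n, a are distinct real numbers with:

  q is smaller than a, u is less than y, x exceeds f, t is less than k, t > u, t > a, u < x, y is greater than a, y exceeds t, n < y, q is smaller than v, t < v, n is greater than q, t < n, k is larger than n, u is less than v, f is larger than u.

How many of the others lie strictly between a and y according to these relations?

The relations place a below y. An element lies strictly between them when it is forced above a and also forced below y.
Above a: {t, n, v, k}. Below y: {u, q, t, n}.
Intersection: {t, n} — 2.

2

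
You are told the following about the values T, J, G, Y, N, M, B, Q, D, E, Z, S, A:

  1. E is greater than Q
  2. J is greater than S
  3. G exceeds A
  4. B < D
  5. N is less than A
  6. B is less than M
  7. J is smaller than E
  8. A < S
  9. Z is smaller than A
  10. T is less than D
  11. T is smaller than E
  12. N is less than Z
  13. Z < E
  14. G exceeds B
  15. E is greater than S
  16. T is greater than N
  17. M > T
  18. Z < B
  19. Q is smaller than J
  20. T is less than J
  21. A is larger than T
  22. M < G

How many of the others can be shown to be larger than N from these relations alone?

10

Directly above N: Z, T, A.
One step further: B, S, M, J, E, G, D (10 so far).
No other element is forced above N by the given relations, so the count is 10.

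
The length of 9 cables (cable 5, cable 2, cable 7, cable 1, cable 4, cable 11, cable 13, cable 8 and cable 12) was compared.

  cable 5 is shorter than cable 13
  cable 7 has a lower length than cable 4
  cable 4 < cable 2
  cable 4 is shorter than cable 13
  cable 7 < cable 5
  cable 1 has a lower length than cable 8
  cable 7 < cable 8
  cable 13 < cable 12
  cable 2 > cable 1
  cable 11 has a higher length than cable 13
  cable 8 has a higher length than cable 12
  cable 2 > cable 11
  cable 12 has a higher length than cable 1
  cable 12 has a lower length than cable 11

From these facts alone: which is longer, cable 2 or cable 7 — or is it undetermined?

cable 2

cable 7 < cable 5 < cable 13 < cable 11 < cable 2, by transitivity through cable 5, cable 13, cable 11.
So cable 2 is longer.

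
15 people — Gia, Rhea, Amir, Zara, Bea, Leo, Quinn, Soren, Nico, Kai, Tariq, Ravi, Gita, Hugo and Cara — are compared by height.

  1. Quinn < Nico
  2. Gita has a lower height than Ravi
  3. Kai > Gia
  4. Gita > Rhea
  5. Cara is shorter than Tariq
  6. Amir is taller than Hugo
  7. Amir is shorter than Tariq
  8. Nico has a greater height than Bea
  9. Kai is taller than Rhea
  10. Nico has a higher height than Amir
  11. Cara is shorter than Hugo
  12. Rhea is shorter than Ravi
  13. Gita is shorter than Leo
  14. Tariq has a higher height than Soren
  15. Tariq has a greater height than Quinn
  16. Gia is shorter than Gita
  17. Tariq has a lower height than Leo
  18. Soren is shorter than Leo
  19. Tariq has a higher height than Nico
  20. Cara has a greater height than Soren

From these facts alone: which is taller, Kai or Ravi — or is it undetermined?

Following every chain through Kai: below Kai we get Gia, Rhea.
Ravi is not reached, and no chain runs the other way from Ravi to Kai.
So the given relations leave the order of Kai and Ravi undetermined.

undetermined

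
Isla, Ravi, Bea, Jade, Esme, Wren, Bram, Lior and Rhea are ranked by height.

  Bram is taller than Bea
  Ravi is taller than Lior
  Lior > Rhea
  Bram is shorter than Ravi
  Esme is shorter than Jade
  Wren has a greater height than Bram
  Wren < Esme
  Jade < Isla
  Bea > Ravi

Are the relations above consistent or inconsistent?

Chaining the given relations yields Ravi < Bea < Bram, so Ravi < Bram. But one relation states Bram < Ravi. These cannot both hold.

inconsistent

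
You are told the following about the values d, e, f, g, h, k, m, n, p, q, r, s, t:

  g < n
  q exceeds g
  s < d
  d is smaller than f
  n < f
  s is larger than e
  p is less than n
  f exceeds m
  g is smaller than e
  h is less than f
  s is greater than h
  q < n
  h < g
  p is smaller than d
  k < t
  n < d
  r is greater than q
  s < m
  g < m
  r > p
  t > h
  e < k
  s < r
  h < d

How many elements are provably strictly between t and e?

Chaining upward from e reaches: k, s, m, r, d, f.
Chaining downward from t reaches: h, g, k.
Strictly between e and t are those in both lists: k — 1 element.

1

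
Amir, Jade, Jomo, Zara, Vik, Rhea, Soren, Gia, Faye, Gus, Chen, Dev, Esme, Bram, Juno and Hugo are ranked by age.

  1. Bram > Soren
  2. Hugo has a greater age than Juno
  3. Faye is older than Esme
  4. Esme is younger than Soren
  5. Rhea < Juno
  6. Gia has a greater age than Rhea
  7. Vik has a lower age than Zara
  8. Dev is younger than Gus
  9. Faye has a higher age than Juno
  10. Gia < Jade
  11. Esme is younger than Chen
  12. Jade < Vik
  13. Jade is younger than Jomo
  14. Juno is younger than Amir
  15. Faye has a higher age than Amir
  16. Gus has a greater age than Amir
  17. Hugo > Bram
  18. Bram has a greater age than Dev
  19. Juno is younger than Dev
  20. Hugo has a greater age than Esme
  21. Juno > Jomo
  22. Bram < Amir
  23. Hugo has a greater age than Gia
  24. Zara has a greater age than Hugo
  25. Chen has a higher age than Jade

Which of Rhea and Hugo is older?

Hugo

Link the given pairs in sequence: Rhea < Gia; Gia < Jade; Jade < Jomo; Jomo < Juno; Juno < Dev; Dev < Bram; Bram < Hugo.
Together: Rhea < Gia < Jade < Jomo < Juno < Dev < Bram < Hugo.
So Rhea < Hugo; Hugo is the older of the two.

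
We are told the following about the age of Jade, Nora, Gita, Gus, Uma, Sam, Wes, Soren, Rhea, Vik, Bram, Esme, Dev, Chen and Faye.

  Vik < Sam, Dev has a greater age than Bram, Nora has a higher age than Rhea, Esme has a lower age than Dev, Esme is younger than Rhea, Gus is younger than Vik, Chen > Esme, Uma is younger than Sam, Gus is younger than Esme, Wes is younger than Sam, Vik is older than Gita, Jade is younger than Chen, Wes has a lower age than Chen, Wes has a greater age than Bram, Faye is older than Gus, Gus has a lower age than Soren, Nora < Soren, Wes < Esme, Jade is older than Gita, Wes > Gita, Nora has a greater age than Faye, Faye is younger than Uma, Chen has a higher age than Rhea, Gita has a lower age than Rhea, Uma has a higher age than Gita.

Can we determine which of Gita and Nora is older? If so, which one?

Nora

The relevant relations are Gita < Wes; Wes < Esme; Esme < Rhea; Rhea < Nora.
Together: Gita < Wes < Esme < Rhea < Nora.
So Nora is older.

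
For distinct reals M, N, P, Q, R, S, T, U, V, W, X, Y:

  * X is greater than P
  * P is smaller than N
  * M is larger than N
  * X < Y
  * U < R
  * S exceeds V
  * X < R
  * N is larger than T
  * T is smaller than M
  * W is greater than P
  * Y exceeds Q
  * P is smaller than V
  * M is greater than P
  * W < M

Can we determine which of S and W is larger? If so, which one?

Following every chain through W: above W we get M; below W we get P.
S is not reached, and no chain runs the other way from S to W.
So the given relations leave the order of W and S undetermined.

undetermined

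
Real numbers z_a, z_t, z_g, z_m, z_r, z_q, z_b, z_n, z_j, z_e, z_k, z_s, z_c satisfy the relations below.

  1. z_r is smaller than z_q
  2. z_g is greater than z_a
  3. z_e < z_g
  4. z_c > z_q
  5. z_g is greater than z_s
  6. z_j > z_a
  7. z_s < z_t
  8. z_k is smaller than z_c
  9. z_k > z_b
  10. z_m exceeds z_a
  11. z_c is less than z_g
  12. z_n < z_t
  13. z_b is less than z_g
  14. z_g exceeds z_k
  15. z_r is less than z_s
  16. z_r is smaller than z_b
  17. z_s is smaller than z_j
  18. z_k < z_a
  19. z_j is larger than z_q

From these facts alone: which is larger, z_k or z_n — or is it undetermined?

undetermined

Following every chain through z_n: above z_n we get z_t.
z_k is not reached, and no chain runs the other way from z_k to z_n.
So the given relations leave the order of z_n and z_k undetermined.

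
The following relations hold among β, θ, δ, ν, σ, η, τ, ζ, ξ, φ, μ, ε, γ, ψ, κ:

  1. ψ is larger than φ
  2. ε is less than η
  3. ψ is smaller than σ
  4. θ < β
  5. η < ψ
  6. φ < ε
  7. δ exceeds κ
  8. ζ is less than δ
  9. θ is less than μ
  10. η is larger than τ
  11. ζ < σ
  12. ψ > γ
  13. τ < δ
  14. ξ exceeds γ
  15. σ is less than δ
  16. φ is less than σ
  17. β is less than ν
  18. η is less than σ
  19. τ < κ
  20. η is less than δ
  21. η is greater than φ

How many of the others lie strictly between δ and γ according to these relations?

2

Chaining upward from γ reaches: ψ, ξ, σ.
Chaining downward from δ reaches: φ, ε, τ, η, κ, ζ, ψ, σ.
Strictly between γ and δ are those in both lists: ψ, σ — 2 elements.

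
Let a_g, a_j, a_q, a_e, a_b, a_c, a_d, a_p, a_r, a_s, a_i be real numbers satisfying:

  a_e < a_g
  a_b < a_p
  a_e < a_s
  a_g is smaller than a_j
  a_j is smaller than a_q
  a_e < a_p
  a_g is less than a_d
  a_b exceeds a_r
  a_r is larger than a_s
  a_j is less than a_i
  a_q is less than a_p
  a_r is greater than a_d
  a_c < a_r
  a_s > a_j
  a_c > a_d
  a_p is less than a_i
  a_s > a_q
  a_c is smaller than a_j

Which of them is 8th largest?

The consecutive relations fix a unique order: a_e < a_g < a_d < a_c < a_j < a_q < a_s < a_r < a_b < a_p < a_i.
Counting 8 from the largest end gives a_c.

a_c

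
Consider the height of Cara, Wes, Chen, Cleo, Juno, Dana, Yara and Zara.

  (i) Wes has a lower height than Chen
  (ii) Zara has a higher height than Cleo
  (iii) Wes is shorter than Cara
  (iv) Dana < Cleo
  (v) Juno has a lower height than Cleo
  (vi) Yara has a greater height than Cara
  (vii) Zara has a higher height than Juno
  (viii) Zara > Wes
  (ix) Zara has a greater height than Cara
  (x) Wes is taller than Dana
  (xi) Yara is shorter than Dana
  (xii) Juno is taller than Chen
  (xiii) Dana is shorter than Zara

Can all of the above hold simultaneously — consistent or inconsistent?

inconsistent

Chaining the given relations yields Cara < Yara < Dana < Wes, so Cara < Wes. But one relation states Wes < Cara. These cannot both hold.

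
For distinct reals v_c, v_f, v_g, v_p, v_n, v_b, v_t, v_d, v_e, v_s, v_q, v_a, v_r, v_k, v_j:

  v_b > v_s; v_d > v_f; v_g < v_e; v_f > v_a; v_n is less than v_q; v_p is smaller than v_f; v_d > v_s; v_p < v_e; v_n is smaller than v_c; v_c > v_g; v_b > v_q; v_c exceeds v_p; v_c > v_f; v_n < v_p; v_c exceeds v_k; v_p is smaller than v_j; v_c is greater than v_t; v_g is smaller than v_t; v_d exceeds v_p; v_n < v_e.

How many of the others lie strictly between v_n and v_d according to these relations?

The relations place v_n below v_d. An element lies strictly between them when it is forced above v_n and also forced below v_d.
Above v_n: {v_p, v_q, v_f, v_j, v_c, v_e, v_b}. Below v_d: {v_p, v_a, v_f, v_s}.
Intersection: {v_p, v_f} — 2.

2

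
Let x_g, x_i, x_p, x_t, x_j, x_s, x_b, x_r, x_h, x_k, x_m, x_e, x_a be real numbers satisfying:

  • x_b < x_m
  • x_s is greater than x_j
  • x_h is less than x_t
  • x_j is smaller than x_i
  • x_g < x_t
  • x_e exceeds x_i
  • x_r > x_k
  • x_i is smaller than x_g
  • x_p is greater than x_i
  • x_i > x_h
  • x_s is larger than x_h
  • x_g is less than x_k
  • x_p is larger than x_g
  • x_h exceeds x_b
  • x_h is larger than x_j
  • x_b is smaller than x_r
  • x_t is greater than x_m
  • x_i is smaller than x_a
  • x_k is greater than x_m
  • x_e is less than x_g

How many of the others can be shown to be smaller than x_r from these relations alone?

From x_r the given relations immediately reach x_b, x_k.
From those, x_m, x_g — 4 in total.
From those, x_i, x_e — 6 in total.
From those, x_j, x_h — 8 in total.
Nothing else is reachable below x_r; 8 in all.

8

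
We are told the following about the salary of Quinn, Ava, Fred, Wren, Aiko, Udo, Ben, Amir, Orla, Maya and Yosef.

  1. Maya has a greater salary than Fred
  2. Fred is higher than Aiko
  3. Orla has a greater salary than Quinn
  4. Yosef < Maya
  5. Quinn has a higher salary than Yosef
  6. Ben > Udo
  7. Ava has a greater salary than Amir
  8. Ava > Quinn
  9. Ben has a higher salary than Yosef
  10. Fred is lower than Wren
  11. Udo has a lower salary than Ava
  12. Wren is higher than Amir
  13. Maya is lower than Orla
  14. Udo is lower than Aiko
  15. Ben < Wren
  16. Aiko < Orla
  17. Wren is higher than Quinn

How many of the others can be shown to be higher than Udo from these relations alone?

7

From Udo the given relations immediately reach Aiko, Ava, Ben.
From those, Fred, Wren, Orla — 6 in total.
From those, Maya — 7 in total.
No other element is forced above Udo by the given relations, so the count is 7.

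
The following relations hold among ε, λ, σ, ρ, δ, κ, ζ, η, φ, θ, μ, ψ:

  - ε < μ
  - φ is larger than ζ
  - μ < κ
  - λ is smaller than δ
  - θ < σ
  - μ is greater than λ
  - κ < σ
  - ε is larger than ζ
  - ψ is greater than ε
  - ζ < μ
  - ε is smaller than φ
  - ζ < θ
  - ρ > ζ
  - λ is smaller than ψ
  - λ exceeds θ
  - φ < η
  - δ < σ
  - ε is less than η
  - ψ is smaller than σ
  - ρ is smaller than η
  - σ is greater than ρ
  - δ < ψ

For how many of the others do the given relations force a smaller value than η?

4

The elements the relations force below η are ζ, ε, φ, ρ — no chain reaches any other.
That is 4.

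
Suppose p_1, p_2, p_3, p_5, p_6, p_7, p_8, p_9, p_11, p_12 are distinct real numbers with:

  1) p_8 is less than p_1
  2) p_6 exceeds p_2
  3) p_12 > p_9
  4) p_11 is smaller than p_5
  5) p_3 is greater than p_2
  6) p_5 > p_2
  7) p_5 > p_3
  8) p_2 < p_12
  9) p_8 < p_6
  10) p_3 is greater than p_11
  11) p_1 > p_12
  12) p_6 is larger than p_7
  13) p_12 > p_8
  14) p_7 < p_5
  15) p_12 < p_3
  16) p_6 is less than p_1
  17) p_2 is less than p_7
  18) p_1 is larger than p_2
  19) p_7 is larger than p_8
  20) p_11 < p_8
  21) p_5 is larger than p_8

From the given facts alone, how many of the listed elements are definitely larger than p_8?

Directly above p_8: p_12, p_7, p_5, p_6, p_1.
One step further: p_3 (6 so far).
No other element is forced above p_8 by the given relations, so the count is 6.

6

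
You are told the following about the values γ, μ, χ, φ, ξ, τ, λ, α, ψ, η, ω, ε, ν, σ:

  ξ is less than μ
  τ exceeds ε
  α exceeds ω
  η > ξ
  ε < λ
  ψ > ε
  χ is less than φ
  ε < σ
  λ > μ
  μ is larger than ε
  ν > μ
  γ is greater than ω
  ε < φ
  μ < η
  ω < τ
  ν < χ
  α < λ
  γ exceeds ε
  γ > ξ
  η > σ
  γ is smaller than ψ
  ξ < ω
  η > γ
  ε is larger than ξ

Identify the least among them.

Chaining upward from ξ: directly above it, ε, ω, μ, γ, η; then τ, α, λ, ν, σ, φ, ψ; then χ.
That covers every other element, and nothing is given below ξ, so ξ is the least.

ξ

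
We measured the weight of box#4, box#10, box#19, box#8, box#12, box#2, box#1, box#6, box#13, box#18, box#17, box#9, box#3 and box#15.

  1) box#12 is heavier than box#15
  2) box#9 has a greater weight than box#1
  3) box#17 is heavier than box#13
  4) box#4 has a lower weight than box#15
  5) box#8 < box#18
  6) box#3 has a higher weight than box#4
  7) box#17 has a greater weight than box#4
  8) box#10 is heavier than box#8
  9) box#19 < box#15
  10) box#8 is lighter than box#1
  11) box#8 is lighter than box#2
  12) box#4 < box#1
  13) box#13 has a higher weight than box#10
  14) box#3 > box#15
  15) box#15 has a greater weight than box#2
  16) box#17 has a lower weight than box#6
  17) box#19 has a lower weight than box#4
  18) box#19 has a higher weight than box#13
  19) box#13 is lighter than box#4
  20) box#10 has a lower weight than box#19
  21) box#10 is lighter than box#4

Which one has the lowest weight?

box#8

Chaining upward from box#8: directly above it, box#10, box#2, box#1, box#18; then box#13, box#19, box#4, box#15, box#9; then box#17, box#3, box#12; then box#6.
That covers every other element, and nothing is given below box#8, so box#8 is the lowest weight.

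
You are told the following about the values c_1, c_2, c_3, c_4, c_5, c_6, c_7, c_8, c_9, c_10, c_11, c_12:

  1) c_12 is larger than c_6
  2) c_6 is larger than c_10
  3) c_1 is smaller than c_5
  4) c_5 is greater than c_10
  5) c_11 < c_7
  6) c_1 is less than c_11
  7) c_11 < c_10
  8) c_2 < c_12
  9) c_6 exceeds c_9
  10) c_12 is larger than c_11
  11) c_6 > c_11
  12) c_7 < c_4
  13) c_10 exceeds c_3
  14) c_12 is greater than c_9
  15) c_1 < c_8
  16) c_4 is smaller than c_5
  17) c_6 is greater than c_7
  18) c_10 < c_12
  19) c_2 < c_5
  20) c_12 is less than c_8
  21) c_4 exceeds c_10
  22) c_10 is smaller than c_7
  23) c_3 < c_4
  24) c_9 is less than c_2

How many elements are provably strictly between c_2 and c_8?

1

The relations place c_2 below c_8. An element lies strictly between them when it is forced above c_2 and also forced below c_8.
Above c_2: {c_12, c_5}. Below c_8: {c_9, c_1, c_11, c_3, c_10, c_7, c_6, c_12}.
Intersection: {c_12} — 1.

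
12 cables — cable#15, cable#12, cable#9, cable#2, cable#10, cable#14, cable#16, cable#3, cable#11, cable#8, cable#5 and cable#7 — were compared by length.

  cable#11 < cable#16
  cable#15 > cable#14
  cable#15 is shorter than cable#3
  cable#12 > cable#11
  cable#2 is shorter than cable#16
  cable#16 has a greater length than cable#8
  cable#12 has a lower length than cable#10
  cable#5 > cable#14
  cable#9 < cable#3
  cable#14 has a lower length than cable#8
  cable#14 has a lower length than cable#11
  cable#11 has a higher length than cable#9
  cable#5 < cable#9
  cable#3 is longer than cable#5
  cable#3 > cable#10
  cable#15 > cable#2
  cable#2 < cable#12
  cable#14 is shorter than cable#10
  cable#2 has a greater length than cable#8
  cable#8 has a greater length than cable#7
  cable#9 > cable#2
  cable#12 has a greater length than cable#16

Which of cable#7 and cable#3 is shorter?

Following the relations from cable#7: cable#7 < cable#8 < cable#2 < cable#9 < cable#11 < cable#16 < cable#12 < cable#10 < cable#3.
So cable#7 < cable#3; cable#7 is the shorter of the two.

cable#7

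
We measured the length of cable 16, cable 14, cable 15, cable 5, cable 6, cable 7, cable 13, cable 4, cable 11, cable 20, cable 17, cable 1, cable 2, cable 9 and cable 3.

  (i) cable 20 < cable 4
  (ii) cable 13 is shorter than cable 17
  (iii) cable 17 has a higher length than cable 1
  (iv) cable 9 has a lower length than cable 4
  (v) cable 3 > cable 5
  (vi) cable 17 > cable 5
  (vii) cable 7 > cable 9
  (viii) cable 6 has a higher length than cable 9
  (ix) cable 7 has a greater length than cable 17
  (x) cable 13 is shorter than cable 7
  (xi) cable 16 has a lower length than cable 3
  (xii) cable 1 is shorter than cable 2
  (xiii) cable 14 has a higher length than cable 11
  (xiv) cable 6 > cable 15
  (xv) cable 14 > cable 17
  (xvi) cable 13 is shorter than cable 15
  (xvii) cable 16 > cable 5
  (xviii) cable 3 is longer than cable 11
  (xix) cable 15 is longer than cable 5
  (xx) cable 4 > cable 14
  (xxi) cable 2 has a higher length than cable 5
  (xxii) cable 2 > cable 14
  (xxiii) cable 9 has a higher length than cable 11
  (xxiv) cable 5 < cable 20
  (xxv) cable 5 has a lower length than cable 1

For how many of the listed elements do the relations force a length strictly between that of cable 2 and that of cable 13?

2

The relations place cable 13 below cable 2. An element lies strictly between them when it is forced above cable 13 and also forced below cable 2.
Above cable 13: {cable 15, cable 17, cable 7, cable 6, cable 14, cable 4}. Below cable 2: {cable 5, cable 11, cable 1, cable 17, cable 14}.
Intersection: {cable 17, cable 14} — 2.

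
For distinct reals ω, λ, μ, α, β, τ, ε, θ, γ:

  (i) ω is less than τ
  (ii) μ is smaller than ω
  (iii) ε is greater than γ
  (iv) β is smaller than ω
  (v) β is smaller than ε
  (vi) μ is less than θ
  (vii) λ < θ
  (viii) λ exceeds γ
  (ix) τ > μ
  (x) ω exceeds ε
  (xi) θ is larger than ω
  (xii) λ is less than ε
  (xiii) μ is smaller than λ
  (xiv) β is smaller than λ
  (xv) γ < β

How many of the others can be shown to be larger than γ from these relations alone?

Directly above γ: β, λ, ε.
One step further: ω, θ (5 so far).
One step further: τ (6 so far).
No other element is forced above γ by the given relations, so the count is 6.

6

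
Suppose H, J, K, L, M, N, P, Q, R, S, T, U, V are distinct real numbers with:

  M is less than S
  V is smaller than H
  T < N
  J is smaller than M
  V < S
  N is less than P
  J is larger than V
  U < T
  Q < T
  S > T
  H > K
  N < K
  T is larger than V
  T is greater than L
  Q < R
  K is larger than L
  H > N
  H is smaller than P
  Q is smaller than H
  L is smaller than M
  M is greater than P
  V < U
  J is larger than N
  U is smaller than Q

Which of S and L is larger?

S

Link the given pairs in sequence: L < K; K < H; H < P; P < M; M < S.
Chaining these gives L < K < H < P < M < S.
So L < S; S is the larger of the two.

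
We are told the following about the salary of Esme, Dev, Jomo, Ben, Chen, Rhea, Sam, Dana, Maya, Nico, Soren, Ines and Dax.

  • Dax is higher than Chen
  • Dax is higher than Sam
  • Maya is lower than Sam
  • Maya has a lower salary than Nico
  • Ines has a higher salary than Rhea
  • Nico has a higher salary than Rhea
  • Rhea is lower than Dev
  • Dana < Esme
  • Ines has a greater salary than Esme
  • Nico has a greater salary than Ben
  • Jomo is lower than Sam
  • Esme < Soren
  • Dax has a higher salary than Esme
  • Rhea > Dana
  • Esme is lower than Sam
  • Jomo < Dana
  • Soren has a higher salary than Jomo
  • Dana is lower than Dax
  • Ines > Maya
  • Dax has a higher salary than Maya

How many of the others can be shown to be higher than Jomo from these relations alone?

9

Directly above Jomo: Dana, Soren, Sam.
One step further: Esme, Rhea, Dax (6 so far).
One step further: Ines, Dev, Nico (9 so far).
Nothing else is reachable above Jomo; 9 in all.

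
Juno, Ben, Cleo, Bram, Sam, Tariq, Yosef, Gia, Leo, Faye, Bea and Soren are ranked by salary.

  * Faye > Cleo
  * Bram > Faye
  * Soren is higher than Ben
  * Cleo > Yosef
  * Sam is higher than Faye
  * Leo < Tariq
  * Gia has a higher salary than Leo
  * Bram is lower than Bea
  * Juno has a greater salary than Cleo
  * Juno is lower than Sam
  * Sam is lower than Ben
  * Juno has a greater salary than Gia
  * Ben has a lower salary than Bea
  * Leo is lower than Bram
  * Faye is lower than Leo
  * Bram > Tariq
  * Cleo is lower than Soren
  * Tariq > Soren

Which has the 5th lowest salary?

Gia

The consecutive relations fix a unique order: Yosef < Cleo < Faye < Leo < Gia < Juno < Sam < Ben < Soren < Tariq < Bram < Bea.
Counting 5 from the smallest end gives Gia.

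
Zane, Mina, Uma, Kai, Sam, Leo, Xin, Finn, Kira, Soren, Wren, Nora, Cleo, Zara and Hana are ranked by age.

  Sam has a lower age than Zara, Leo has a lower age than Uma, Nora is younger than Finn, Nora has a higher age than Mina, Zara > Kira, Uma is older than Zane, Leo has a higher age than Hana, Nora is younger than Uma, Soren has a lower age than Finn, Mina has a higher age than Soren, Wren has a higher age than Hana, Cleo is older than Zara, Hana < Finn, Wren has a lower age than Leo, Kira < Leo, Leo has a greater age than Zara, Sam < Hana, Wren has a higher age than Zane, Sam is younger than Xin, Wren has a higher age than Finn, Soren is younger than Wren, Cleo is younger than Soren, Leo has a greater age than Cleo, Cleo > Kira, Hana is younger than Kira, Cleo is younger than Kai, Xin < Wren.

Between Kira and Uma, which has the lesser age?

Kira

Chaining the given relations: Kira < Zara < Cleo < Soren < Mina < Nora < Finn < Wren < Leo < Uma.
So Kira < Uma; Kira is the younger of the two.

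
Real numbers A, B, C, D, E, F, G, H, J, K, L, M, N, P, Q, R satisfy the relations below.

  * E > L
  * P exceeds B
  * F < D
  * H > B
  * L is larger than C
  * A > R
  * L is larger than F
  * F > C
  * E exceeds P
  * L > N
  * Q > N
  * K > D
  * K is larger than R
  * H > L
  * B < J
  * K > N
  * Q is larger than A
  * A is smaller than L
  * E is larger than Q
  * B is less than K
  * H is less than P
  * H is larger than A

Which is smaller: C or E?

C

C < F and F < L give C < L.
Then L < H extends the chain to H.
Then H < P extends the chain to P.
Then P < E extends the chain to E.
So C < E; C is the smaller of the two.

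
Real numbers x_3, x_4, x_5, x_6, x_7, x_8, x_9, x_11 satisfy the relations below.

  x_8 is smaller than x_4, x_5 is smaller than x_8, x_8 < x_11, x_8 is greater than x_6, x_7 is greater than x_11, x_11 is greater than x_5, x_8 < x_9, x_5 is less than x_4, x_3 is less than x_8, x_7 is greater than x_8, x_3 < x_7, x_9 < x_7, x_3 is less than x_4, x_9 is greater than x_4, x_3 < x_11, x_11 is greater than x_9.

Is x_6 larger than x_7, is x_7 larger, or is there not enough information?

x_6 < x_8 and x_8 < x_4 give x_6 < x_4.
With x_4 < x_9: x_6 < x_8 < x_4 < x_9.
Then x_9 < x_11 extends the chain to x_11.
Then x_11 < x_7 extends the chain to x_7.
So x_7 is larger.

x_7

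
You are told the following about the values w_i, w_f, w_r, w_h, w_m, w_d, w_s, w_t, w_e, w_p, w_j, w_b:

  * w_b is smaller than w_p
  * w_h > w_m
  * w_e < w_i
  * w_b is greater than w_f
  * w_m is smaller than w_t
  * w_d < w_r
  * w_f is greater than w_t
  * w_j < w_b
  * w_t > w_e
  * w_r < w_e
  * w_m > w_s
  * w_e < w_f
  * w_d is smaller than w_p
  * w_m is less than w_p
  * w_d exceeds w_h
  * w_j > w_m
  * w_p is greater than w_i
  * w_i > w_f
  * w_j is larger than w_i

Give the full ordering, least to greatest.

Each adjacent pair is fixed by a given relation: w_s < w_m; w_m < w_h; w_h < w_d; w_d < w_r; w_r < w_e; w_e < w_t; w_t < w_f; w_f < w_i; w_i < w_j; w_j < w_b; w_b < w_p. Chaining them end to end gives the full order.

w_s < w_m < w_h < w_d < w_r < w_e < w_t < w_f < w_i < w_j < w_b < w_p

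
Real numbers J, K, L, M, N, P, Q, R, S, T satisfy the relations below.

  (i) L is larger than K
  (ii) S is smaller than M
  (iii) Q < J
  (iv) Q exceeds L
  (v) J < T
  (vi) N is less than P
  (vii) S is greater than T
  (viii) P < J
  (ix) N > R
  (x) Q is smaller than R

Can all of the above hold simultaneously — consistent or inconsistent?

consistent

Every relation is compatible with K < L < Q < R < N < P < J < T < S < M; the set is consistent.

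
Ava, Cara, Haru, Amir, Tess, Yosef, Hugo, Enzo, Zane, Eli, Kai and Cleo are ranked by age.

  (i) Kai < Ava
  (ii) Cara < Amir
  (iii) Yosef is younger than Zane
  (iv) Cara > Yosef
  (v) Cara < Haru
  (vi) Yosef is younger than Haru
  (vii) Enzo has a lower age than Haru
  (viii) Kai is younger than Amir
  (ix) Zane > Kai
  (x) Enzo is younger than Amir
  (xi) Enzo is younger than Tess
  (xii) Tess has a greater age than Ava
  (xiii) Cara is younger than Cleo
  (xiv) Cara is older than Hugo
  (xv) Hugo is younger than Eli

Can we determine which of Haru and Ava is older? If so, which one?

undetermined

Following every chain through Haru: below Haru we get Yosef, Enzo, Hugo, Cara.
Ava is not reached, and no chain runs the other way from Ava to Haru.
So the given relations leave the order of Haru and Ava undetermined.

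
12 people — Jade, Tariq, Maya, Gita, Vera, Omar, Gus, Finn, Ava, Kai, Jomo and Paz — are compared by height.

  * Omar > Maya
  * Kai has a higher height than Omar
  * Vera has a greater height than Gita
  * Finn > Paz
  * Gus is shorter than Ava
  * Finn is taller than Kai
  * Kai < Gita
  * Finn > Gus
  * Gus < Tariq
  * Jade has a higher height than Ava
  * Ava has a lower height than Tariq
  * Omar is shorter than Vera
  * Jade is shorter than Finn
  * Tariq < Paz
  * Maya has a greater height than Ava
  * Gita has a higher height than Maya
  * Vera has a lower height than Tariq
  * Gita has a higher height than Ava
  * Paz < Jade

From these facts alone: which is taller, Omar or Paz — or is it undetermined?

Paz

Omar < Kai < Gita < Vera < Tariq < Paz, by transitivity through Kai, Gita, Vera, Tariq.
So Paz is taller.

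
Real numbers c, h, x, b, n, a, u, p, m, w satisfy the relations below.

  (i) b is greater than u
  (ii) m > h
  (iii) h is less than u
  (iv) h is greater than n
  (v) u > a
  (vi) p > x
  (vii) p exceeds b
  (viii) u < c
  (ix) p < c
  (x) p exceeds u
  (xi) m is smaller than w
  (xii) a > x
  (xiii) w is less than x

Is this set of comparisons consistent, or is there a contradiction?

consistent

Every relation is compatible with n < h < m < w < x < a < u < b < p < c; the set is consistent.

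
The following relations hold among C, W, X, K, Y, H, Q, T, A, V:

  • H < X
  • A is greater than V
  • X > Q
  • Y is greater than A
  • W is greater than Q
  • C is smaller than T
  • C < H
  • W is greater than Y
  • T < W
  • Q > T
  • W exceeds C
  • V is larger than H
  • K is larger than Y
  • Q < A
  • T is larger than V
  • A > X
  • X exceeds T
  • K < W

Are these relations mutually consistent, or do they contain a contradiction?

consistent

The single ordering C < H < V < T < Q < X < A < Y < K < W satisfies every listed relation, so no contradiction arises.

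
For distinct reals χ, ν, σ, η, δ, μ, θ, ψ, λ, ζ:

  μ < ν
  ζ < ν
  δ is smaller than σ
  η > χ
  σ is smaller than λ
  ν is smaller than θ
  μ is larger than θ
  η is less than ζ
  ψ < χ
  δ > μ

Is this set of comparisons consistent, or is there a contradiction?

We have μ < ν stated directly, yet also ν < θ < μ by chaining the others — so ν < μ. Contradiction.

inconsistent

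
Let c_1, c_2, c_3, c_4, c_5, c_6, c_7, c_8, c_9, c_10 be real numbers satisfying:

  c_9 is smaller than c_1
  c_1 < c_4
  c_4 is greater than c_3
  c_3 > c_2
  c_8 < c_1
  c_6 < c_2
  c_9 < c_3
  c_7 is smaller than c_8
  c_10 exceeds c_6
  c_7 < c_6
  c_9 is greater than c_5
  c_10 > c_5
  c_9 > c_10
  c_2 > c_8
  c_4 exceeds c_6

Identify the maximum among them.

c_4

Chaining downward from c_4: directly below it, c_6, c_1, c_3; then c_7, c_8, c_9, c_2; then c_5, c_10.
That covers every other element, and nothing is given above c_4, so c_4 is the maximum.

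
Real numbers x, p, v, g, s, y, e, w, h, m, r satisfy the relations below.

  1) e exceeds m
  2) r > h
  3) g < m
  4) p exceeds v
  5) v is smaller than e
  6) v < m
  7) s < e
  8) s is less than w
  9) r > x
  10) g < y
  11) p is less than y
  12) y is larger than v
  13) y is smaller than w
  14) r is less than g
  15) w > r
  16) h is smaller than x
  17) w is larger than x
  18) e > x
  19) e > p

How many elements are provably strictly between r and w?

Chaining upward from r reaches: g, m, y, e.
Chaining downward from w reaches: h, x, v, s, p, g, y.
Strictly between r and w are those in both lists: g, y — 2 elements.

2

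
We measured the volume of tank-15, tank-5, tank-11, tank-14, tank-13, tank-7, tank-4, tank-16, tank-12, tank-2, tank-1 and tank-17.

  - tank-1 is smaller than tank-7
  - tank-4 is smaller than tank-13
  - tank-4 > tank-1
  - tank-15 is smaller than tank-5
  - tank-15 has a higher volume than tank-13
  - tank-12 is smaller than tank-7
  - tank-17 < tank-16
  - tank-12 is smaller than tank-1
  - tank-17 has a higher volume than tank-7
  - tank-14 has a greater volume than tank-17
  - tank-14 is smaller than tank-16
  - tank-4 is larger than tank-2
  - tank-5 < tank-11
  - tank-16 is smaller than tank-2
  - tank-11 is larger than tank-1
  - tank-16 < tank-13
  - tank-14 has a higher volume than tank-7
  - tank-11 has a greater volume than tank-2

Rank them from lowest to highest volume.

The consecutive links are each given: tank-12 < tank-1; tank-1 < tank-7; tank-7 < tank-17; tank-17 < tank-14; tank-14 < tank-16; tank-16 < tank-2; tank-2 < tank-4; tank-4 < tank-13; tank-13 < tank-15; tank-15 < tank-5; tank-5 < tank-11.

tank-12 < tank-1 < tank-7 < tank-17 < tank-14 < tank-16 < tank-2 < tank-4 < tank-13 < tank-15 < tank-5 < tank-11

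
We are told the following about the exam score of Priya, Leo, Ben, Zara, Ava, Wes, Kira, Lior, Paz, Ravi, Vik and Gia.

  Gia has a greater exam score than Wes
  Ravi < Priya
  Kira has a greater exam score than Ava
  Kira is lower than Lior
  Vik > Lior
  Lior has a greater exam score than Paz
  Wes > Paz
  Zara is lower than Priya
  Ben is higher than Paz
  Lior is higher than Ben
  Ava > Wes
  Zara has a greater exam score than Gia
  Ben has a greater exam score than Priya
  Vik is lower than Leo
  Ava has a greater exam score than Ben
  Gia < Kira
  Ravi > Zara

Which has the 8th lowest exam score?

Ava

The consecutive relations fix a unique order: Paz < Wes < Gia < Zara < Ravi < Priya < Ben < Ava < Kira < Lior < Vik < Leo.
The 8th smallest is Ava.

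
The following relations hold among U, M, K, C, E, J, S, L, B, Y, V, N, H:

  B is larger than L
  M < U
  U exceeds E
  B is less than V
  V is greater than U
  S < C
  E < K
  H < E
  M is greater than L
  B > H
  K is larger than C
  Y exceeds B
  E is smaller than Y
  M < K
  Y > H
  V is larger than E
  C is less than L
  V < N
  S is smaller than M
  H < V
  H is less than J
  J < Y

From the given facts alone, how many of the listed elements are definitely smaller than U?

6

Directly below U: E, M.
One step further: H, S, L (5 so far).
One step further: C (6 so far).
Nothing else is reachable below U; 6 in all.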